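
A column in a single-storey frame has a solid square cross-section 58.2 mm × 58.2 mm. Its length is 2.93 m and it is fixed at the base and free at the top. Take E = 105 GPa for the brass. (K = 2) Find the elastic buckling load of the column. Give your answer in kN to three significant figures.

P_cr ≈ 28.9 kN

I = a⁴/12 = 58.2⁴/12 = 9.561×10^5 mm⁴
I = 9.561×10^5 mm⁴ = 9.561×10^-7 m⁴
Effective length L_e = K·L = 2 × 2.93 = 5.860 m
P_cr = π²EI / L_e² = π² × 105×10⁹ × 9.561×10^-7 / 5.860² = 2.885×10^4 N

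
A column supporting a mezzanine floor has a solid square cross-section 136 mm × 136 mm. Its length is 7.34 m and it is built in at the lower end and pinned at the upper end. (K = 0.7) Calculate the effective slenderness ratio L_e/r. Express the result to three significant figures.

For a square r = a/√12 = 136/√12 = 39.26 mm
L_e = K·L = 0.7 × 7.34 m = 5.138 m = 5138.0 mm
λ = L_e / r_min = 5138.0 / 39.26 = 131

λ ≈ 131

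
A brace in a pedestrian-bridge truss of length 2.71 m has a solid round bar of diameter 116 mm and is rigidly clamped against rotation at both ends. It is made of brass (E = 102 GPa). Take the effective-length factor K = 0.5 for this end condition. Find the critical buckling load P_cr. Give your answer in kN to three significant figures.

I = πd⁴/64 = π×116⁴/64 = 8.888×10^6 mm⁴
I = 8.888×10^6 mm⁴ = 8.888×10^-6 m⁴
Effective length L_e = K·L = 0.5 × 2.71 = 1.355 m
P_cr = π²EI / L_e² = π² × 102×10⁹ × 8.888×10^-6 / 1.355² = 4.873×10^6 N

P_cr ≈ 4870 kN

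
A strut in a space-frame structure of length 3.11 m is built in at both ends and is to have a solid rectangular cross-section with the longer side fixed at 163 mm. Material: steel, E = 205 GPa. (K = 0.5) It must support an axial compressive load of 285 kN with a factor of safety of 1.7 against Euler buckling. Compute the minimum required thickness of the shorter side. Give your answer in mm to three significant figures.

Required P_cr = n·P = 1.7 × 285 = 484.5 kN
L_e = K·L = 0.5 × 3.11 = 1.555 m
Required I = P_cr·L_e²/(π²E) = 4.845×10^5 × 1.555² / (π² × 2.05×10^11) = 5.790×10^-7 m⁴
I_req = 5.790×10^5 mm⁴
Rectangle, weak axis: I_min = h·b³/12 with h = 163 mm fixed  ⇒  b = (12I/h)^(1/3) = 34.9 mm

b ≈ 34.9 mm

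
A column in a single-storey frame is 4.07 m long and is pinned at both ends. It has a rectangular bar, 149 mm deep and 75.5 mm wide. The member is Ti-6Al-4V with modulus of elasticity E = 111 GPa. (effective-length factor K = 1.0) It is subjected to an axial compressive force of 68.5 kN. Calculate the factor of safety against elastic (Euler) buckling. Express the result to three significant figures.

Buckling occurs about the weak axis: I_min = h·b³/12 with b = 75.5 mm (the shorter side).
I_min = 149×75.5³/12 = 5.344×10^6 mm⁴
I = 5.344×10^6 mm⁴ = 5.344×10^-6 m⁴
Effective length L_e = K·L = 1 × 4.07 = 4.070 m
P_cr = π²EI / L_e² = π² × 111×10⁹ × 5.344×10^-6 / 4.070² = 3.534×10^5 N
Factor of safety n = P_cr / P = 353.41 / 68.5 = 5.16

n ≈ 5.16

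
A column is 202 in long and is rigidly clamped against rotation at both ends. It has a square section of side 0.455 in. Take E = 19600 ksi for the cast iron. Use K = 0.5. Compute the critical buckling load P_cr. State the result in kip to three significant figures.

P_cr ≈ 0.0677 kip

I = a⁴/12 = 0.455⁴/12 = 3.572×10^-3 in⁴
Effective length L_e = K·L = 0.5 × 202 = 101.0 in
P_cr = π²EI / L_e² = π² × 19600×10³ × 3.572×10^-3 / 101.0² = 67.73 lb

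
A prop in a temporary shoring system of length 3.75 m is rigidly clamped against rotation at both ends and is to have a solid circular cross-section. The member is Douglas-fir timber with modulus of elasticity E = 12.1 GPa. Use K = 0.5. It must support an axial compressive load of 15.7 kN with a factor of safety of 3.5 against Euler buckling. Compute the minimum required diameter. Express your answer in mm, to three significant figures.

d ≈ 75.8 mm

Required P_cr = n·P = 3.5 × 15.7 = 54.95 kN
L_e = K·L = 0.5 × 3.75 = 1.875 m
Required I = P_cr·L_e²/(π²E) = 5.495×10^4 × 1.875² / (π² × 1.21×10^10) = 1.618×10^-6 m⁴
I_req = 1.618×10^6 mm⁴
Solid circle: I = πd⁴/64  ⇒  d = (64I/π)^(1/4) = (64×1.618×10^6/π)^(1/4) = 75.8 mm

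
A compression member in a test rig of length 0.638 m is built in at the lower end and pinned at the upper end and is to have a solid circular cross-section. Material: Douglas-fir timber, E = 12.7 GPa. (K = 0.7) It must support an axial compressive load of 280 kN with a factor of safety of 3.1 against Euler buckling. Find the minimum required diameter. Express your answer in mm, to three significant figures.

d ≈ 72.8 mm

Required P_cr = n·P = 3.1 × 280 = 868.0 kN
L_e = K·L = 0.7 × 0.638 = 0.4466 m
Required I = P_cr·L_e²/(π²E) = 8.680×10^5 × 0.4466² / (π² × 1.27×10^10) = 1.381×10^-6 m⁴
I_req = 1.381×10^6 mm⁴
Solid circle: I = πd⁴/64  ⇒  d = (64I/π)^(1/4) = (64×1.381×10^6/π)^(1/4) = 72.8 mm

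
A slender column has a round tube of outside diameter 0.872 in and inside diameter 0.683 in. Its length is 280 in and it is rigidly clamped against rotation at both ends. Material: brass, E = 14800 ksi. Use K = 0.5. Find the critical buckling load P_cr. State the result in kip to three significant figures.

d_o = 0.872 in, d_i = 0.683 in
I = π(d_o⁴ − d_i⁴)/64 = π(0.872⁴ − 0.6830⁴)/64 = 1.770×10^-2 in⁴
Effective length L_e = K·L = 0.5 × 280 = 140.0 in
P_cr = π²EI / L_e² = π² × 14800×10³ × 1.770×10^-2 / 140.0² = 131.9 lb

P_cr ≈ 0.132 kip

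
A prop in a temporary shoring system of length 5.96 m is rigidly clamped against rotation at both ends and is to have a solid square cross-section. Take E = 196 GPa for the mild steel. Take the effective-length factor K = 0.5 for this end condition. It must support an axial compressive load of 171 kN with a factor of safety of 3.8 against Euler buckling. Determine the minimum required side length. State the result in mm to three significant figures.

Required P_cr = n·P = 3.8 × 171 = 649.8 kN
L_e = K·L = 0.5 × 5.96 = 2.980 m
Required I = P_cr·L_e²/(π²E) = 6.498×10^5 × 2.980² / (π² × 1.96×10^11) = 2.983×10^-6 m⁴
I_req = 2.983×10^6 mm⁴
Solid square: I = a⁴/12  ⇒  a = (12I)^(1/4) = (12×2.983×10^6)^(1/4) = 77.3 mm

a ≈ 77.3 mm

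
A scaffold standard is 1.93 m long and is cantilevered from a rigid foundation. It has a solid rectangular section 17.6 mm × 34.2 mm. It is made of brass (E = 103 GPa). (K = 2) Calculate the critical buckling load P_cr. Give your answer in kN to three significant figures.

P_cr ≈ 1.06 kN

Buckling occurs about the weak axis: I_min = h·b³/12 with b = 17.6 mm (the shorter side).
I_min = 34.2×17.6³/12 = 1.554×10^4 mm⁴
I = 1.554×10^4 mm⁴ = 1.554×10^-8 m⁴
Effective length L_e = K·L = 2 × 1.93 = 3.860 m
P_cr = π²EI / L_e² = π² × 103×10⁹ × 1.554×10^-8 / 3.860² = 1.060×10^3 N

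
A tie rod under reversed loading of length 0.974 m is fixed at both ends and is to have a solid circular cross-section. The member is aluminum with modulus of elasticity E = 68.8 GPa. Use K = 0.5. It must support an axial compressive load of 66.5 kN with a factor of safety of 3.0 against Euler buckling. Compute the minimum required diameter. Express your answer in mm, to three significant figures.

d ≈ 34.5 mm

Required P_cr = n·P = 3.0 × 66.5 = 199.5 kN
L_e = K·L = 0.5 × 0.974 = 0.4870 m
Required I = P_cr·L_e²/(π²E) = 1.995×10^5 × 0.4870² / (π² × 6.88×10^10) = 6.968×10^-8 m⁴
I_req = 6.968×10^4 mm⁴
Solid circle: I = πd⁴/64  ⇒  d = (64I/π)^(1/4) = (64×6.968×10^4/π)^(1/4) = 34.5 mm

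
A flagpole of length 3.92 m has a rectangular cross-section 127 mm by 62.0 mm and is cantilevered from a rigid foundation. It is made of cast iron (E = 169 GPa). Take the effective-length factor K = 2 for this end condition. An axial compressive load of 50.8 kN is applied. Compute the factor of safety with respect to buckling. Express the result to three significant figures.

n ≈ 1.35

Buckling occurs about the weak axis: I_min = h·b³/12 with b = 62.0 mm (the shorter side).
I_min = 127×62.0³/12 = 2.522×10^6 mm⁴
I = 2.522×10^6 mm⁴ = 2.522×10^-6 m⁴
Effective length L_e = K·L = 2 × 3.92 = 7.840 m
P_cr = π²EI / L_e² = π² × 169×10⁹ × 2.522×10^-6 / 7.840² = 6.845×10^4 N
Factor of safety n = P_cr / P = 68.447 / 50.8 = 1.35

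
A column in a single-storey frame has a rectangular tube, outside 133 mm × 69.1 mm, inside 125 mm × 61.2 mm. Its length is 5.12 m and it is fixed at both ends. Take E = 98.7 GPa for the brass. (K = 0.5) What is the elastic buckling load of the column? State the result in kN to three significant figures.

P_cr ≈ 189 kN

Weak-axis I_min = (h_o·b_o³ − h_i·b_i³)/12 with b_o = 69.1, b_i = 61.20 mm (shorter outer/inner sides).
I_min = (133×69.1³ − 125.0×61.20³)/12 = 1.269×10^6 mm⁴
I = 1.269×10^6 mm⁴ = 1.269×10^-6 m⁴
Effective length L_e = K·L = 0.5 × 5.12 = 2.560 m
P_cr = π²EI / L_e² = π² × 98.7×10⁹ × 1.269×10^-6 / 2.560² = 1.886×10^5 N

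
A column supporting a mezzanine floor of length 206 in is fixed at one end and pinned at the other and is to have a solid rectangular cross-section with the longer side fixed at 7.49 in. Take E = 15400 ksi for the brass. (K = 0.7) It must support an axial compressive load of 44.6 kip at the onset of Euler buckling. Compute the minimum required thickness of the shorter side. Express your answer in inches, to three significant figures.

b ≈ 2.14 in

L_e = K·L = 0.7 × 206 = 144.2 in
Required I = P_cr·L_e²/(π²E) = 4.460×10^4 × 144.2² / (π² × 1.54×10^7) = 6.102 in⁴
Rectangle, weak axis: I_min = h·b³/12 with h = 7.49 in fixed  ⇒  b = (12I/h)^(1/3) = 2.14 in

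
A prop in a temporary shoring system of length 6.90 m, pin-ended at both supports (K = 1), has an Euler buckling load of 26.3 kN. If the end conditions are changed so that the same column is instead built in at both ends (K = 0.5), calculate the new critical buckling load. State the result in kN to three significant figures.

P_cr ∝ 1/K², so P_cr,new = P_cr,old × (K_old/K_new)² = 26.3 × (1/0.5)²
= 26.3 × 4.000 = 105 kN

P_cr ≈ 105 kN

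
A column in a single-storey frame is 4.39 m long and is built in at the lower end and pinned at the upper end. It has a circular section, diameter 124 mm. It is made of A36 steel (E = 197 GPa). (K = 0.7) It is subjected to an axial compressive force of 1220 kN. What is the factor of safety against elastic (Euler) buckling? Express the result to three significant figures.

n ≈ 1.96

I = πd⁴/64 = π×124⁴/64 = 1.161×10^7 mm⁴
I = 1.161×10^7 mm⁴ = 1.161×10^-5 m⁴
Effective length L_e = K·L = 0.7 × 4.39 = 3.073 m
P_cr = π²EI / L_e² = π² × 197×10⁹ × 1.161×10^-5 / 3.073² = 2.389×10^6 N
Factor of safety n = P_cr / P = 2389.4 / 1220 = 1.96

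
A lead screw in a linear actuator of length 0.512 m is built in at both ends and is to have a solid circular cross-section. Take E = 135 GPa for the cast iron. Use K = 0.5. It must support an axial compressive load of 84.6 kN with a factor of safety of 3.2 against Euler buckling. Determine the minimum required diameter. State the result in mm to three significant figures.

Required P_cr = n·P = 3.2 × 84.6 = 270.7 kN
L_e = K·L = 0.5 × 0.512 = 0.2560 m
Required I = P_cr·L_e²/(π²E) = 2.707×10^5 × 0.2560² / (π² × 1.35×10^11) = 1.332×10^-8 m⁴
I_req = 1.332×10^4 mm⁴
Solid circle: I = πd⁴/64  ⇒  d = (64I/π)^(1/4) = (64×1.332×10^4/π)^(1/4) = 22.8 mm

d ≈ 22.8 mm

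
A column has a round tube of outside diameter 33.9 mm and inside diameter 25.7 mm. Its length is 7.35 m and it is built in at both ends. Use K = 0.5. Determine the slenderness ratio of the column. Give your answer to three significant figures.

d_o = 33.9 mm, d_i = 25.7 mm
I = π(d_o⁴ − d_i⁴)/64 = π(33.9⁴ − 25.70⁴)/64 = 4.341×10^4 mm⁴
A = 383.8 mm²;  r_min = √(I/A) = √(4.341×10^4/383.8) = 10.64 mm
L_e = K·L = 0.5 × 7.35 m = 3.675 m = 3675.0 mm
λ = L_e / r_min = 3675.0 / 10.64 = 346

λ ≈ 346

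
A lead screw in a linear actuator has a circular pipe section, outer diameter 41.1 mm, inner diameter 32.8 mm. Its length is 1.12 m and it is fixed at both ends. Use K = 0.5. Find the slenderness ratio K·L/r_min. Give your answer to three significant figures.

d_o = 41.1 mm, d_i = 32.8 mm
I = π(d_o⁴ − d_i⁴)/64 = π(41.1⁴ − 32.80⁴)/64 = 8.325×10^4 mm⁴
A = 481.7 mm²;  r_min = √(I/A) = √(8.325×10^4/481.7) = 13.15 mm
L_e = K·L = 0.5 × 1.12 m = 0.5600 m = 560.00 mm
λ = L_e / r_min = 560.00 / 13.15 = 42.6

λ ≈ 42.6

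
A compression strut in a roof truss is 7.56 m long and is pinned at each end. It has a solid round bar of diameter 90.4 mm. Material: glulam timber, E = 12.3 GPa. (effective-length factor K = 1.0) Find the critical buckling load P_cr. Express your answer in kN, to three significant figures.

P_cr ≈ 6.96 kN

I = πd⁴/64 = π×90.4⁴/64 = 3.278×10^6 mm⁴
I = 3.278×10^6 mm⁴ = 3.278×10^-6 m⁴
Effective length L_e = K·L = 1 × 7.56 = 7.560 m
P_cr = π²EI / L_e² = π² × 12.3×10⁹ × 3.278×10^-6 / 7.560² = 6.963×10^3 N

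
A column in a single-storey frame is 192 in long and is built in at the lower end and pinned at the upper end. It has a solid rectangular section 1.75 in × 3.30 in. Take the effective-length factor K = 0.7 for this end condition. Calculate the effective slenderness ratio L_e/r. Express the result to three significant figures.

λ ≈ 266

For a rectangle r_min = b/√12 = 1.75/√12 = 0.5052 in
L_e = K·L = 0.7 × 192 = 134.4 in
λ = L_e / r_min = 134.40 / 0.5052 = 266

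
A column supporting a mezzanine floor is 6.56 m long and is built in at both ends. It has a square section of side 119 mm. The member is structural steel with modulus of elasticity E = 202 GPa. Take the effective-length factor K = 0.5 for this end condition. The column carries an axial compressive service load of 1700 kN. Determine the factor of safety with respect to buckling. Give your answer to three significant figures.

n ≈ 1.82

I = a⁴/12 = 119⁴/12 = 1.671×10^7 mm⁴
I = 1.671×10^7 mm⁴ = 1.671×10^-5 m⁴
Effective length L_e = K·L = 0.5 × 6.56 = 3.280 m
P_cr = π²EI / L_e² = π² × 202×10⁹ × 1.671×10^-5 / 3.280² = 3.097×10^6 N
Factor of safety n = P_cr / P = 3096.8 / 1700 = 1.82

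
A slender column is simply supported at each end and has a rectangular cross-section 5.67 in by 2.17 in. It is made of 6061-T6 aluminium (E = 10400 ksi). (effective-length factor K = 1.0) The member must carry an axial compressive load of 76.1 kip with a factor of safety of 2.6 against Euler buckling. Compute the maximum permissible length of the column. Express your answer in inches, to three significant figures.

Buckling occurs about the weak axis: I_min = h·b³/12 with b = 2.17 in (the shorter side).
I_min = 5.67×2.17³/12 = 4.828 in⁴
Required critical load P_cr = n·P = 2.6 × 76.1 = 197.9 kip = 1.979×10^5 lb
From P_cr = π²EI/(K·L)²:  L = (1/K)·√(π²EI/P_cr) = (1/1)·√(π²×1.04×10^7×4.828/1.979×10^5)
L = 50.0 in

L_max ≈ 50.0 in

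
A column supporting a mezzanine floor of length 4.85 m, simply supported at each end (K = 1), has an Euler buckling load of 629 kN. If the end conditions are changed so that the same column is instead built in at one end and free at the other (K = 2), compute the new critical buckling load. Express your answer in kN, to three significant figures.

P_cr ∝ 1/K², so P_cr,new = P_cr,old × (K_old/K_new)² = 629 × (1/2)²
= 629 × 0.2500 = 157 kN

P_cr ≈ 157 kN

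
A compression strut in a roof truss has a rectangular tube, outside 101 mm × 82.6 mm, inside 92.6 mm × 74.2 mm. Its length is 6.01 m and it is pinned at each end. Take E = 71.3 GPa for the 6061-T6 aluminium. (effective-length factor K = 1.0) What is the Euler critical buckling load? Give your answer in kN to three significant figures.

Weak-axis I_min = (h_o·b_o³ − h_i·b_i³)/12 with b_o = 82.6, b_i = 74.20 mm (shorter outer/inner sides).
I_min = (101×82.6³ − 92.60×74.20³)/12 = 1.591×10^6 mm⁴
I = 1.591×10^6 mm⁴ = 1.591×10^-6 m⁴
Effective length L_e = K·L = 1 × 6.01 = 6.010 m
P_cr = π²EI / L_e² = π² × 71.3×10⁹ × 1.591×10^-6 / 6.010² = 3.099×10^4 N

P_cr ≈ 31.0 kN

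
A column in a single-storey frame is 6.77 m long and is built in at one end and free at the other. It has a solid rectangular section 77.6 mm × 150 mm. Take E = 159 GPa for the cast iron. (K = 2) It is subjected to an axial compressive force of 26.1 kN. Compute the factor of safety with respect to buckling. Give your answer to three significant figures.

Buckling occurs about the weak axis: I_min = h·b³/12 with b = 77.6 mm (the shorter side).
I_min = 150×77.6³/12 = 5.841×10^6 mm⁴
I = 5.841×10^6 mm⁴ = 5.841×10^-6 m⁴
Effective length L_e = K·L = 2 × 6.77 = 13.54 m
P_cr = π²EI / L_e² = π² × 159×10⁹ × 5.841×10^-6 / 13.54² = 5.000×10^4 N
Factor of safety n = P_cr / P = 49.998 / 26.1 = 1.92

n ≈ 1.92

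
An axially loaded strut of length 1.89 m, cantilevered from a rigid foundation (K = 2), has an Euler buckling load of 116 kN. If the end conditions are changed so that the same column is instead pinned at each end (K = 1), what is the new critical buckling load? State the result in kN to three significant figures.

P_cr ≈ 464 kN

P_cr ∝ 1/K², so P_cr,new = P_cr,old × (K_old/K_new)² = 116 × (2/1)²
= 116 × 4.000 = 464 kN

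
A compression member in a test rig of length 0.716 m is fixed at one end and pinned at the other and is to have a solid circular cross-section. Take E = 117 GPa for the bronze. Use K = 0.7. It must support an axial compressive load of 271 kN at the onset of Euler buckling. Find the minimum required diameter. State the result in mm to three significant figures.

L_e = K·L = 0.7 × 0.716 = 0.5012 m
Required I = P_cr·L_e²/(π²E) = 2.710×10^5 × 0.5012² / (π² × 1.17×10^11) = 5.895×10^-8 m⁴
I_req = 5.895×10^4 mm⁴
Solid circle: I = πd⁴/64  ⇒  d = (64I/π)^(1/4) = (64×5.895×10^4/π)^(1/4) = 33.1 mm

d ≈ 33.1 mm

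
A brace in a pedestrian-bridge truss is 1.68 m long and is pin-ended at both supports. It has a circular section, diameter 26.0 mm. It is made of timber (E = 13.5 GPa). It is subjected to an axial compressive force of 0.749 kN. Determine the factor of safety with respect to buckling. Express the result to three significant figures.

I = πd⁴/64 = π×26.0⁴/64 = 2.243×10^4 mm⁴
I = 2.243×10^4 mm⁴ = 2.243×10^-8 m⁴
Effective length L_e = K·L = 1 × 1.68 = 1.680 m
P_cr = π²EI / L_e² = π² × 13.5×10⁹ × 2.243×10^-8 / 1.680² = 1.059×10^3 N
Factor of safety n = P_cr / P = 1.0590 / 0.749 = 1.41

n ≈ 1.41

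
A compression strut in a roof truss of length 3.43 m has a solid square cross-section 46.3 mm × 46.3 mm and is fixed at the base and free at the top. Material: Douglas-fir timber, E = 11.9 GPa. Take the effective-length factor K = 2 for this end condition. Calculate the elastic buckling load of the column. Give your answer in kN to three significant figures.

I = a⁴/12 = 46.3⁴/12 = 3.830×10^5 mm⁴
I = 3.830×10^5 mm⁴ = 3.830×10^-7 m⁴
Effective length L_e = K·L = 2 × 3.43 = 6.860 m
P_cr = π²EI / L_e² = π² × 11.9×10⁹ × 3.830×10^-7 / 6.860² = 955.7 N

P_cr ≈ 0.956 kN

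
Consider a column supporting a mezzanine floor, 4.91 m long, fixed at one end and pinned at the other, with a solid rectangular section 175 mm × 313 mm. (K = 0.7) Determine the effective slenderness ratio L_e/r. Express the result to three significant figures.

For a rectangle r_min = b/√12 = 175/√12 = 50.52 mm
L_e = K·L = 0.7 × 4.91 m = 3.437 m = 3437.0 mm
λ = L_e / r_min = 3437.0 / 50.52 = 68.0

λ ≈ 68.0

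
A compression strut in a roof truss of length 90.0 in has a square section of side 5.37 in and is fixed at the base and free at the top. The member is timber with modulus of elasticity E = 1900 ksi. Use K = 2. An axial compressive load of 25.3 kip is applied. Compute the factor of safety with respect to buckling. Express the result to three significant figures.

I = a⁴/12 = 5.37⁴/12 = 69.30 in⁴
Effective length L_e = K·L = 2 × 90.0 = 180.0 in
P_cr = π²EI / L_e² = π² × 1900×10³ × 69.30 / 180.0² = 4.011×10^4 lb
Factor of safety n = P_cr / P = 40.107 / 25.3 = 1.59

n ≈ 1.59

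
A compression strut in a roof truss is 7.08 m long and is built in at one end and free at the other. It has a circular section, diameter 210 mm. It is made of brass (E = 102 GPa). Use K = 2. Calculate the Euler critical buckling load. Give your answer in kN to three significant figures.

P_cr ≈ 479 kN

I = πd⁴/64 = π×210⁴/64 = 9.547×10^7 mm⁴
I = 9.547×10^7 mm⁴ = 9.547×10^-5 m⁴
Effective length L_e = K·L = 2 × 7.08 = 14.16 m
P_cr = π²EI / L_e² = π² × 102×10⁹ × 9.547×10^-5 / 14.16² = 4.793×10^5 N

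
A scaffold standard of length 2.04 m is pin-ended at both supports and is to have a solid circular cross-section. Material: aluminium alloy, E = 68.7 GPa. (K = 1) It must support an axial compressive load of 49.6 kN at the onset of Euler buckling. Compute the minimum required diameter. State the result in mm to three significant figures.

d ≈ 49.9 mm

L_e = K·L = 1 × 2.04 = 2.040 m
Required I = P_cr·L_e²/(π²E) = 4.960×10^4 × 2.040² / (π² × 6.87×10^10) = 3.044×10^-7 m⁴
I_req = 3.044×10^5 mm⁴
Solid circle: I = πd⁴/64  ⇒  d = (64I/π)^(1/4) = (64×3.044×10^5/π)^(1/4) = 49.9 mm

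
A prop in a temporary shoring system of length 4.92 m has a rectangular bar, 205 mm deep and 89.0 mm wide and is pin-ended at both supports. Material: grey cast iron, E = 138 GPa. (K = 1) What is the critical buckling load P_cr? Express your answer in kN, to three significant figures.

P_cr ≈ 678 kN

Buckling occurs about the weak axis: I_min = h·b³/12 with b = 89.0 mm (the shorter side).
I_min = 205×89.0³/12 = 1.204×10^7 mm⁴
I = 1.204×10^7 mm⁴ = 1.204×10^-5 m⁴
Effective length L_e = K·L = 1 × 4.92 = 4.920 m
P_cr = π²EI / L_e² = π² × 138×10⁹ × 1.204×10^-5 / 4.920² = 6.776×10^5 N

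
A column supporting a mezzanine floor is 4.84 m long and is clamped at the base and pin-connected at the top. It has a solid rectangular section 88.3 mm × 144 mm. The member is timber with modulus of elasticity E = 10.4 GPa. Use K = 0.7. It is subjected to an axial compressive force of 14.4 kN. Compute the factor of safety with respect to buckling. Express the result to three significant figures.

Buckling occurs about the weak axis: I_min = h·b³/12 with b = 88.3 mm (the shorter side).
I_min = 144×88.3³/12 = 8.262×10^6 mm⁴
I = 8.262×10^6 mm⁴ = 8.262×10^-6 m⁴
Effective length L_e = K·L = 0.7 × 4.84 = 3.388 m
P_cr = π²EI / L_e² = π² × 10.4×10⁹ × 8.262×10^-6 / 3.388² = 7.388×10^4 N
Factor of safety n = P_cr / P = 73.877 / 14.4 = 5.13

n ≈ 5.13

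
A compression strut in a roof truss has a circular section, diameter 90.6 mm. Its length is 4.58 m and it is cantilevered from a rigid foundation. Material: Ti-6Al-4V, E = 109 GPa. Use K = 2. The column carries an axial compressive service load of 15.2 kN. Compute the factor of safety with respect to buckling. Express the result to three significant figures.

I = πd⁴/64 = π×90.6⁴/64 = 3.307×10^6 mm⁴
I = 3.307×10^6 mm⁴ = 3.307×10^-6 m⁴
Effective length L_e = K·L = 2 × 4.58 = 9.160 m
P_cr = π²EI / L_e² = π² × 109×10⁹ × 3.307×10^-6 / 9.160² = 4.241×10^4 N
Factor of safety n = P_cr / P = 42.405 / 15.2 = 2.79

n ≈ 2.79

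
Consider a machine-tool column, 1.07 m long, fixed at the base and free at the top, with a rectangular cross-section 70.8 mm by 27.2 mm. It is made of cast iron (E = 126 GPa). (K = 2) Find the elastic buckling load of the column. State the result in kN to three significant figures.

P_cr ≈ 32.2 kN

Buckling occurs about the weak axis: I_min = h·b³/12 with b = 27.2 mm (the shorter side).
I_min = 70.8×27.2³/12 = 1.187×10^5 mm⁴
I = 1.187×10^5 mm⁴ = 1.187×10^-7 m⁴
Effective length L_e = K·L = 2 × 1.07 = 2.140 m
P_cr = π²EI / L_e² = π² × 126×10⁹ × 1.187×10^-7 / 2.140² = 3.224×10^4 N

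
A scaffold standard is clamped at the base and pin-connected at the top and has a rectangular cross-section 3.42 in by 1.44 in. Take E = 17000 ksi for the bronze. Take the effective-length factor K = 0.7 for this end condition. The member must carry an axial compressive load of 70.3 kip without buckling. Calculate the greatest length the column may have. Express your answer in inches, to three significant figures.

L_max ≈ 64.4 in

Buckling occurs about the weak axis: I_min = h·b³/12 with b = 1.44 in (the shorter side).
I_min = 3.42×1.44³/12 = 0.8510 in⁴
At the buckling limit P_cr = P = 7.030×10^4 lb
From P_cr = π²EI/(K·L)²:  L = (1/K)·√(π²EI/P_cr) = (1/0.7)·√(π²×1.70×10^7×0.8510/7.030×10^4)
L = 64.4 in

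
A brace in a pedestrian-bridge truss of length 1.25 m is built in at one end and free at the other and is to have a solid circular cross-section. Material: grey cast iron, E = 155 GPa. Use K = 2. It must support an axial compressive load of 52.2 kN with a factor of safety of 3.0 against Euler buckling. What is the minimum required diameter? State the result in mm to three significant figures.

Required P_cr = n·P = 3.0 × 52.2 = 156.6 kN
L_e = K·L = 2 × 1.25 = 2.500 m
Required I = P_cr·L_e²/(π²E) = 1.566×10^5 × 2.500² / (π² × 1.55×10^11) = 6.398×10^-7 m⁴
I_req = 6.398×10^5 mm⁴
Solid circle: I = πd⁴/64  ⇒  d = (64I/π)^(1/4) = (64×6.398×10^5/π)^(1/4) = 60.1 mm

d ≈ 60.1 mm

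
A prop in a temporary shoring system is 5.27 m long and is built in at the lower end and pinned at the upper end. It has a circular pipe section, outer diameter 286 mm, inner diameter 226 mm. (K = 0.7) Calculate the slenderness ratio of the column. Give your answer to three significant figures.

λ ≈ 40.5

d_o = 286 mm, d_i = 226 mm
I = π(d_o⁴ − d_i⁴)/64 = π(286⁴ − 226.0⁴)/64 = 2.004×10^8 mm⁴
A = 2.413×10^4 mm²;  r_min = √(I/A) = √(2.004×10^8/2.413×10^4) = 91.13 mm
L_e = K·L = 0.7 × 5.27 m = 3.689 m = 3689.0 mm
λ = L_e / r_min = 3689.0 / 91.13 = 40.5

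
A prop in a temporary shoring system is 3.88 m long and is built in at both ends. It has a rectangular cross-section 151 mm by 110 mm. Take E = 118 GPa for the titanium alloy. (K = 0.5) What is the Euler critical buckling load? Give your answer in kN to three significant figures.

Buckling occurs about the weak axis: I_min = h·b³/12 with b = 110 mm (the shorter side).
I_min = 151×110³/12 = 1.675×10^7 mm⁴
I = 1.675×10^7 mm⁴ = 1.675×10^-5 m⁴
Effective length L_e = K·L = 0.5 × 3.88 = 1.940 m
P_cr = π²EI / L_e² = π² × 118×10⁹ × 1.675×10^-5 / 1.940² = 5.183×10^6 N

P_cr ≈ 5180 kN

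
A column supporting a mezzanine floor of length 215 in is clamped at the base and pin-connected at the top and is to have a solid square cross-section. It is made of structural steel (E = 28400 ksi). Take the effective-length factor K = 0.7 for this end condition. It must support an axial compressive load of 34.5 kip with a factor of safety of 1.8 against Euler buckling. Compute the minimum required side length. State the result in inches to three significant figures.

Required P_cr = n·P = 1.8 × 34.5 = 62.10 kip
L_e = K·L = 0.7 × 215 = 150.5 in
Required I = P_cr·L_e²/(π²E) = 6.210×10^4 × 150.5² / (π² × 2.84×10^7) = 5.018 in⁴
Solid square: I = a⁴/12  ⇒  a = (12I)^(1/4) = (12×5.018)^(1/4) = 2.79 in

a ≈ 2.79 in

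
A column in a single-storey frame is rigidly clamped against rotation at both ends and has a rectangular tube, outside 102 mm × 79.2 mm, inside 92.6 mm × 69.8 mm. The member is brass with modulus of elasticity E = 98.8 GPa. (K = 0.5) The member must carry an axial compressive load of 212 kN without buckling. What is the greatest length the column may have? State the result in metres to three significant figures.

L_max ≈ 5.42 m

Weak-axis I_min = (h_o·b_o³ − h_i·b_i³)/12 with b_o = 79.2, b_i = 69.80 mm (shorter outer/inner sides).
I_min = (102×79.2³ − 92.60×69.80³)/12 = 1.599×10^6 mm⁴
I = 1.599×10^-6 m⁴
At the buckling limit P_cr = P = 2.120×10^5 N
From P_cr = π²EI/(K·L)²:  L = (1/K)·√(π²EI/P_cr) = (1/0.5)·√(π²×9.88×10^10×1.599×10^-6/2.120×10^5)
L = 5.42 m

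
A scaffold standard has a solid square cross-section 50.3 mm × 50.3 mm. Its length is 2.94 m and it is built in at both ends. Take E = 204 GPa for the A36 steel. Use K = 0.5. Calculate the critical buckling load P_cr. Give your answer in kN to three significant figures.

I = a⁴/12 = 50.3⁴/12 = 5.334×10^5 mm⁴
I = 5.334×10^5 mm⁴ = 5.334×10^-7 m⁴
Effective length L_e = K·L = 0.5 × 2.94 = 1.470 m
P_cr = π²EI / L_e² = π² × 204×10⁹ × 5.334×10^-7 / 1.470² = 4.970×10^5 N

P_cr ≈ 497 kN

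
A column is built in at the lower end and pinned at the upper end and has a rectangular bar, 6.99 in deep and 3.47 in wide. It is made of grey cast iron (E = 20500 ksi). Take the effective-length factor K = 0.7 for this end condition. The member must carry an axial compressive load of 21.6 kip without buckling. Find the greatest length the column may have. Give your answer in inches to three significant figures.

L_max ≈ 682 in

Buckling occurs about the weak axis: I_min = h·b³/12 with b = 3.47 in (the shorter side).
I_min = 6.99×3.47³/12 = 24.34 in⁴
At the buckling limit P_cr = P = 2.160×10^4 lb
From P_cr = π²EI/(K·L)²:  L = (1/K)·√(π²EI/P_cr) = (1/0.7)·√(π²×2.05×10^7×24.34/2.160×10^4)
L = 682 in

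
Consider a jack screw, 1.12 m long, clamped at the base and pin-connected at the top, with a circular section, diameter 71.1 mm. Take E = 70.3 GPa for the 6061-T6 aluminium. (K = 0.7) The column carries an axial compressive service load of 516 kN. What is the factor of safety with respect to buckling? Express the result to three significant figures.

n ≈ 2.74

I = πd⁴/64 = π×71.1⁴/64 = 1.254×10^6 mm⁴
I = 1.254×10^6 mm⁴ = 1.254×10^-6 m⁴
Effective length L_e = K·L = 0.7 × 1.12 = 0.7840 m
P_cr = π²EI / L_e² = π² × 70.3×10⁹ × 1.254×10^-6 / 0.7840² = 1.416×10^6 N
Factor of safety n = P_cr / P = 1416.0 / 516 = 2.74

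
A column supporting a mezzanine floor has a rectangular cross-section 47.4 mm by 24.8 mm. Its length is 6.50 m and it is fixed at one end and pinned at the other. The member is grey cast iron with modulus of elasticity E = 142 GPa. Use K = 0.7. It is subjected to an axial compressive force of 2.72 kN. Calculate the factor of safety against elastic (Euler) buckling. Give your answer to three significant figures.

n ≈ 1.50

Buckling occurs about the weak axis: I_min = h·b³/12 with b = 24.8 mm (the shorter side).
I_min = 47.4×24.8³/12 = 6.025×10^4 mm⁴
I = 6.025×10^4 mm⁴ = 6.025×10^-8 m⁴
Effective length L_e = K·L = 0.7 × 6.50 = 4.550 m
P_cr = π²EI / L_e² = π² × 142×10⁹ × 6.025×10^-8 / 4.550² = 4.079×10^3 N
Factor of safety n = P_cr / P = 4.0787 / 2.72 = 1.50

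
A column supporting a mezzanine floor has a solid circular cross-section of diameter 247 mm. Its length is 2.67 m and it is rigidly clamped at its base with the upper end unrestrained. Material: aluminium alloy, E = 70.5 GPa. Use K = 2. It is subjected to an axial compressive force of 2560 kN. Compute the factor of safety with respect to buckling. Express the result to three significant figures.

n ≈ 1.74

I = πd⁴/64 = π×247⁴/64 = 1.827×10^8 mm⁴
I = 1.827×10^8 mm⁴ = 1.827×10^-4 m⁴
Effective length L_e = K·L = 2 × 2.67 = 5.340 m
P_cr = π²EI / L_e² = π² × 70.5×10⁹ × 1.827×10^-4 / 5.340² = 4.458×10^6 N
Factor of safety n = P_cr / P = 4458.2 / 2560 = 1.74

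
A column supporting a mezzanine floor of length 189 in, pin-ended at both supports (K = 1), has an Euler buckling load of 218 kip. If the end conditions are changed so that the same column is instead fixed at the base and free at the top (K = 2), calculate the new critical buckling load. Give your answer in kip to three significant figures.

P_cr ≈ 54.5 kip

P_cr ∝ 1/K², so P_cr,new = P_cr,old × (K_old/K_new)² = 218 × (1/2)²
= 218 × 0.2500 = 54.5 kip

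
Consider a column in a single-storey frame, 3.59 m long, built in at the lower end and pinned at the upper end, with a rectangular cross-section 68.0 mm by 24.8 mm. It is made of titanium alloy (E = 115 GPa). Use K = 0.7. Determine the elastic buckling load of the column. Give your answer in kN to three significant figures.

Buckling occurs about the weak axis: I_min = h·b³/12 with b = 24.8 mm (the shorter side).
I_min = 68.0×24.8³/12 = 8.643×10^4 mm⁴
I = 8.643×10^4 mm⁴ = 8.643×10^-8 m⁴
Effective length L_e = K·L = 0.7 × 3.59 = 2.513 m
P_cr = π²EI / L_e² = π² × 115×10⁹ × 8.643×10^-8 / 2.513² = 1.553×10^4 N

P_cr ≈ 15.5 kN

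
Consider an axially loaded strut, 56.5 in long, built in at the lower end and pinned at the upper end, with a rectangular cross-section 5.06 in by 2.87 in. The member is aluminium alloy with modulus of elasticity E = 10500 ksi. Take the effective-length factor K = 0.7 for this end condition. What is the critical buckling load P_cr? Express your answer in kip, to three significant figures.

P_cr ≈ 660 kip

Buckling occurs about the weak axis: I_min = h·b³/12 with b = 2.87 in (the shorter side).
I_min = 5.06×2.87³/12 = 9.968 in⁴
Effective length L_e = K·L = 0.7 × 56.5 = 39.55 in
P_cr = π²EI / L_e² = π² × 10500×10³ × 9.968 / 39.55² = 6.604×10^5 lb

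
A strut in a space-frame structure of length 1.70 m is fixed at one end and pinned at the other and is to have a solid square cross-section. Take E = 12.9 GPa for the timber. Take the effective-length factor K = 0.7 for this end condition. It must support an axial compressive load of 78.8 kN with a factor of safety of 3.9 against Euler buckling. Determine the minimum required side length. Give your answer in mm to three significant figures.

Required P_cr = n·P = 3.9 × 78.8 = 307.3 kN
L_e = K·L = 0.7 × 1.70 = 1.190 m
Required I = P_cr·L_e²/(π²E) = 3.073×10^5 × 1.190² / (π² × 1.29×10^10) = 3.418×10^-6 m⁴
I_req = 3.418×10^6 mm⁴
Solid square: I = a⁴/12  ⇒  a = (12I)^(1/4) = (12×3.418×10^6)^(1/4) = 80.0 mm

a ≈ 80.0 mm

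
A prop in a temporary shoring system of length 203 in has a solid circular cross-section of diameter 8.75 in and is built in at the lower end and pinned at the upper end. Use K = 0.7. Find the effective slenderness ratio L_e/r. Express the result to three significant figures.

For a solid circle r = d/4 = 8.75/4 = 2.188 in
L_e = K·L = 0.7 × 203 = 142.1 in
λ = L_e / r_min = 142.10 / 2.188 = 65.0

λ ≈ 65.0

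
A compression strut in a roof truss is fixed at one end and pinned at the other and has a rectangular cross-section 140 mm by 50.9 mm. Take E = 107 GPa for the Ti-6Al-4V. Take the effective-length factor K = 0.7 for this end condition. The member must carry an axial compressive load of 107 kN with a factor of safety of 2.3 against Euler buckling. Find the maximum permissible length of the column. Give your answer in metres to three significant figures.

L_max ≈ 3.67 m

Buckling occurs about the weak axis: I_min = h·b³/12 with b = 50.9 mm (the shorter side).
I_min = 140×50.9³/12 = 1.539×10^6 mm⁴
I = 1.539×10^-6 m⁴
Required critical load P_cr = n·P = 2.3 × 107 = 246.1 kN = 2.461×10^5 N
From P_cr = π²EI/(K·L)²:  L = (1/K)·√(π²EI/P_cr) = (1/0.7)·√(π²×1.07×10^11×1.539×10^-6/2.461×10^5)
L = 3.67 m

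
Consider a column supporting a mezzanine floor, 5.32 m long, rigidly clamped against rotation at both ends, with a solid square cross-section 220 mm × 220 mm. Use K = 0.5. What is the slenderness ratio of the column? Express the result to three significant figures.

λ ≈ 41.9

I = a⁴/12 = 220⁴/12 = 1.952×10^8 mm⁴
A = 4.840×10^4 mm²;  r_min = √(I/A) = √(1.952×10^8/4.840×10^4) = 63.51 mm
L_e = K·L = 0.5 × 5.32 m = 2.660 m = 2660.0 mm
λ = L_e / r_min = 2660.0 / 63.51 = 41.9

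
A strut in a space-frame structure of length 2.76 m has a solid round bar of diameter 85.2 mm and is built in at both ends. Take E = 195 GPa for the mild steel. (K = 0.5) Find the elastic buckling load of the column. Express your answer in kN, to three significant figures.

I = πd⁴/64 = π×85.2⁴/64 = 2.587×10^6 mm⁴
I = 2.587×10^6 mm⁴ = 2.587×10^-6 m⁴
Effective length L_e = K·L = 0.5 × 2.76 = 1.380 m
P_cr = π²EI / L_e² = π² × 195×10⁹ × 2.587×10^-6 / 1.380² = 2.614×10^6 N

P_cr ≈ 2610 kN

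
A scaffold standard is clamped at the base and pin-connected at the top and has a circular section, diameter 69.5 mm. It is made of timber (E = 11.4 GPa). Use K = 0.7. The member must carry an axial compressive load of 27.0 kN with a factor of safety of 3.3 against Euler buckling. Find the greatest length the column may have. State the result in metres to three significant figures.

L_max ≈ 1.72 m

I = πd⁴/64 = π×69.5⁴/64 = 1.145×10^6 mm⁴
I = 1.145×10^-6 m⁴
Required critical load P_cr = n·P = 3.3 × 27.0 = 89.10 kN = 8.910×10^4 N
From P_cr = π²EI/(K·L)²:  L = (1/K)·√(π²EI/P_cr) = (1/0.7)·√(π²×1.14×10^10×1.145×10^-6/8.910×10^4)
L = 1.72 m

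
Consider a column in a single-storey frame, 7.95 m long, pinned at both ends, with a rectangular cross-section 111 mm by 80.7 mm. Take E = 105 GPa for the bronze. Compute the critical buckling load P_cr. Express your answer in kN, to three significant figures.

P_cr ≈ 79.7 kN

Buckling occurs about the weak axis: I_min = h·b³/12 with b = 80.7 mm (the shorter side).
I_min = 111×80.7³/12 = 4.861×10^6 mm⁴
I = 4.861×10^6 mm⁴ = 4.861×10^-6 m⁴
Effective length L_e = K·L = 1 × 7.95 = 7.950 m
P_cr = π²EI / L_e² = π² × 105×10⁹ × 4.861×10^-6 / 7.950² = 7.971×10^4 N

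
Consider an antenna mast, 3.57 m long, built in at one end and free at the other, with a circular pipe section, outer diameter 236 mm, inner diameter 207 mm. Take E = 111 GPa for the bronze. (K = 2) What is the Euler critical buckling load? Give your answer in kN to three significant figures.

d_o = 236 mm, d_i = 207 mm
I = π(d_o⁴ − d_i⁴)/64 = π(236⁴ − 207.0⁴)/64 = 6.215×10^7 mm⁴
I = 6.215×10^7 mm⁴ = 6.215×10^-5 m⁴
Effective length L_e = K·L = 2 × 3.57 = 7.140 m
P_cr = π²EI / L_e² = π² × 111×10⁹ × 6.215×10^-5 / 7.140² = 1.335×10^6 N

P_cr ≈ 1340 kN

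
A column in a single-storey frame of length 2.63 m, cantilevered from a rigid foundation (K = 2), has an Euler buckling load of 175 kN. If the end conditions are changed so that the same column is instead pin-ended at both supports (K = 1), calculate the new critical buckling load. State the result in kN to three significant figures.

P_cr ≈ 700 kN

P_cr ∝ 1/K², so P_cr,new = P_cr,old × (K_old/K_new)² = 175 × (2/1)²
= 175 × 4.000 = 700 kN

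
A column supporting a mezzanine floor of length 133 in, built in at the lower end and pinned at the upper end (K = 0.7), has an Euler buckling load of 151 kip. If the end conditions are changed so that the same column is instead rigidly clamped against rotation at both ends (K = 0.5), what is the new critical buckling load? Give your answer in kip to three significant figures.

P_cr ∝ 1/K², so P_cr,new = P_cr,old × (K_old/K_new)² = 151 × (0.7/0.5)²
= 151 × 1.960 = 296 kip

P_cr ≈ 296 kip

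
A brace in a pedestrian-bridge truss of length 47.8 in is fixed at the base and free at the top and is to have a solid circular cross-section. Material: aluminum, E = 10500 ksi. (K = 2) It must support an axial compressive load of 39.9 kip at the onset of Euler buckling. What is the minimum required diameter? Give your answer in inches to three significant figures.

d ≈ 2.91 in

L_e = K·L = 2 × 47.8 = 95.60 in
Required I = P_cr·L_e²/(π²E) = 3.990×10^4 × 95.60² / (π² × 1.05×10^7) = 3.519 in⁴
Solid circle: I = πd⁴/64  ⇒  d = (64I/π)^(1/4) = (64×3.519/π)^(1/4) = 2.91 in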